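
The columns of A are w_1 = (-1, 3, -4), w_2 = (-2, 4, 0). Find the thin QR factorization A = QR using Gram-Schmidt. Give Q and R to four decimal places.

q_1 = w_1/‖w_1‖ = (-1, 3, -4)/5.0990 = (-0.1961, 0.5883, -0.7845).
r_{12} = q_1·w_2 = 2.7456.
u_2 = w_2 − 2.7456·q_1 = (-1.4615, 2.3846, 2.1538).
‖u_2‖ = 3.5301, so q_2 = (-0.4140, 0.6755, 0.6101).

Q = [[-0.1961, -0.4140], [0.5883, 0.6755], [-0.7845, 0.6101]], R = [[5.0990, 2.7456], [0.0000, 3.5301]]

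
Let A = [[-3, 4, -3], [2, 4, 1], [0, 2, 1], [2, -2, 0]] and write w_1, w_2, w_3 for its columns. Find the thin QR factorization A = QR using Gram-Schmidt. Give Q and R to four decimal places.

Q = [[-0.7276, 0.4300, -0.5087], [0.4851, 0.8209, -0.0925], [0.0000, 0.3322, 0.5319], [0.4851, -0.1759, -0.6706]], R = [[4.1231, -1.9403, 2.6679], [0.0000, 6.0196, -0.1368], [0.0000, 0.0000, 1.9656]]

q_1 = w_1/‖w_1‖ = (-3, 2, 0, 2)/4.1231 = (-0.7276, 0.4851, 0.0000, 0.4851).
r_{12} = q_1·w_2 = -1.9403.
u_2 = w_2 + 1.9403·q_1 = (2.5882, 4.9412, 2.0000, -1.0588).
‖u_2‖ = 6.0196, so q_2 = (0.4300, 0.8209, 0.3322, -0.1759).
r_{13} = q_1·w_3 = 2.6679; r_{23} = q_2·w_3 = -0.1368.
u_3 = w_3 − 2.6679·q_1 + 0.1368·q_2 = (-1.0000, -0.1818, 1.0455, -1.3182).
‖u_3‖ = 1.9656, so q_3 = (-0.5087, -0.0925, 0.5319, -0.6706).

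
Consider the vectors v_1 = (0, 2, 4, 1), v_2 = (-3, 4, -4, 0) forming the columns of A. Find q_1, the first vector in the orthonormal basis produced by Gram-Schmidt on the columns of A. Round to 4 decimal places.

v_1 = (0, 2, 4, 1); ‖v_1‖ = 4.5826, so q_1 = (0.0000, 0.4364, 0.8729, 0.2182).

q_1 = (0.0000, 0.4364, 0.8729, 0.2182)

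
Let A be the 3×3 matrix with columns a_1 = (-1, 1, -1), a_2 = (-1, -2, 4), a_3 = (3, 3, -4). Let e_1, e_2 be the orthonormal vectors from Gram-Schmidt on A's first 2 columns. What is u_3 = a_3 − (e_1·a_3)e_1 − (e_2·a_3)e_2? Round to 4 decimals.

a_1 = (-1, 1, -1); ‖a_1‖ = 1.7321, so e_1 = (-0.5774, 0.5774, -0.5774).
e_1·a_2 = (-0.5774)·(-1) + 0.5774·(-2) + (-0.5774)·4 = -2.8868.
u_2 = a_2 + 2.8868·e_1 = (-2.6667, -0.3333, 2.3333).
‖u_2‖ = 3.5590, so e_2 = (-0.7493, -0.0937, 0.6556).
e_1·a_3 = (-0.5774)·3 + 0.5774·3 + (-0.5774)·(-4) = 2.3094; e_2·a_3 = (-0.7493)·3 + (-0.0937)·3 + 0.6556·(-4) = -5.1512.
u_3 = a_3 − 2.3094·e_1 + 5.1512·e_2 = (0.4737, 1.1842, 0.7105).

u_3 = (0.4737, 1.1842, 0.7105)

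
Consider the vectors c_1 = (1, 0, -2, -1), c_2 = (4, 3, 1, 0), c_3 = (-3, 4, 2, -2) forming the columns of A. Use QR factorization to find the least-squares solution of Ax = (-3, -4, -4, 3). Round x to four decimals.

x = (0.2376, -1.0539, -0.5365)

c_1 = (1, 0, -2, -1); ‖c_1‖ = 2.4495, so q_1 = (0.4082, 0.0000, -0.8165, -0.4082).
q_1·c_2 = 0.4082·4 + 0.0000·3 + (-0.8165)·1 + (-0.4082)·0 = 0.8165.
u_2 = c_2 − 0.8165·q_1 = (3.6667, 3.0000, 1.6667, 0.3333).
‖u_2‖ = 5.0332, so q_2 = (0.7285, 0.5960, 0.3311, 0.0662).
q_1·c_3 = 0.4082·(-3) + 0.0000·4 + (-0.8165)·2 + (-0.4082)·(-2) = -2.0412; q_2·c_3 = 0.7285·(-3) + 0.5960·4 + 0.3311·2 + 0.0662·(-2) = 0.7285.
u_3 = c_3 + 2.0412·q_1 − 0.7285·q_2 = (-2.6974, 3.5658, 0.0921, -2.8816).
‖u_3‖ = 5.3200, so q_3 = (-0.5070, 0.6703, 0.0173, -0.5416).
Qᵀb = (0.8165, -5.6955, -2.8542).
Back-substitute: x_3 = -2.8542/5.3200 = -0.5365.
x_2 = (-5.6955 − 0.7285·(-0.5365))/5.0332 = -1.0539.
x_1 = (0.8165 − 0.8165·(-1.0539) + 2.0412·(-0.5365))/2.4495 = 0.2376.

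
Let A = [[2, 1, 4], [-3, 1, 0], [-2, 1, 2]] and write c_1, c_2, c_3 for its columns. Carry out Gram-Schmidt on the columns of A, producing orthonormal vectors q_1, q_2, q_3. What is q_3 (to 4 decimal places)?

q_3 = (-0.1543, -0.6172, 0.7715)

q_1 = c_1/‖c_1‖ = (2, -3, -2)/4.1231 = (0.4851, -0.7276, -0.4851).
r_{12} = q_1·c_2 = -0.7276.
u_2 = c_2 + 0.7276·q_1 = (1.3529, 0.4706, 0.6471).
‖u_2‖ = 1.5718, so q_2 = (0.8608, 0.2994, 0.4117).
r_{13} = q_1·c_3 = 0.9701; r_{23} = q_2·c_3 = 4.2663.
u_3 = c_3 − 0.9701·q_1 − 4.2663·q_2 = (-0.1429, -0.5714, 0.7143).
‖u_3‖ = 0.9258, so q_3 = (-0.1543, -0.6172, 0.7715).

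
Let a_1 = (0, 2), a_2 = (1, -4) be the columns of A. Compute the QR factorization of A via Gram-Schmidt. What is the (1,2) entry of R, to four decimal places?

r_{12} = -4.0000

q_1 = a_1/‖a_1‖ = (0, 2)/2.0000 = (0.0000, 1.0000).
r_{12} = q_1·a_2 = -4.0000.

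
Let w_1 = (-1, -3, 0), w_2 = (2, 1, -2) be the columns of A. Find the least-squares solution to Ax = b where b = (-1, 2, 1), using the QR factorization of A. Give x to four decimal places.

w_1 = (-1, -3, 0); ‖w_1‖ = 3.1623, so q_1 = (-0.3162, -0.9487, 0.0000).
q_1·w_2 = (-0.3162)·2 + (-0.9487)·1 + 0.0000·(-2) = -1.5811.
u_2 = w_2 + 1.5811·q_1 = (1.5000, -0.5000, -2.0000).
‖u_2‖ = 2.5495, so q_2 = (0.5883, -0.1961, -0.7845).
Qᵀb = (-1.5811, -1.7650).
Back-substitute: x_2 = -1.7650/2.5495 = -0.6923.
x_1 = (-1.5811 + 1.5811·(-0.6923))/3.1623 = -0.8462.

x = (-0.8462, -0.6923)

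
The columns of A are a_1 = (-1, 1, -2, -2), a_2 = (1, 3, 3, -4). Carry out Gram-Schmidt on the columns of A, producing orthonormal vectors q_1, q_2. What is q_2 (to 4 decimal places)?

q_2 = (0.2422, 0.4499, 0.6575, -0.5537)

a_1 = (-1, 1, -2, -2); ‖a_1‖ = 3.1623, so q_1 = (-0.3162, 0.3162, -0.6325, -0.6325).
q_1·a_2 = (-0.3162)·1 + 0.3162·3 + (-0.6325)·3 + (-0.6325)·(-4) = 1.2649.
u_2 = a_2 − 1.2649·q_1 = (1.4000, 2.6000, 3.8000, -3.2000).
‖u_2‖ = 5.7793, so q_2 = (0.2422, 0.4499, 0.6575, -0.5537).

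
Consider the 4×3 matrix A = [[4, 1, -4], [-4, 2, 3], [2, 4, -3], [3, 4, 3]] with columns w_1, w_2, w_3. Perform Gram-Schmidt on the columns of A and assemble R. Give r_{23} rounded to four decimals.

w_1 = (4, -4, 2, 3); ‖w_1‖ = 6.7082, so e_1 = (0.5963, -0.5963, 0.2981, 0.4472).
e_1·w_2 = 0.5963·1 + (-0.5963)·2 + 0.2981·4 + 0.4472·4 = 2.3851.
u_2 = w_2 − 2.3851·e_1 = (-0.4222, 3.4222, 3.2889, 2.9333).
‖u_2‖ = 5.5956, so e_2 = (-0.0755, 0.6116, 0.5878, 0.5242).
r_{23} = e_2·w_3 = 1.9460.

r_{23} = 1.9460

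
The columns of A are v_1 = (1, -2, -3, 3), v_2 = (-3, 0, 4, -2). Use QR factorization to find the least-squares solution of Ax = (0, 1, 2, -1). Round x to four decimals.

x = (-0.4823, -0.0044)

q_1 = v_1/‖v_1‖ = (1, -2, -3, 3)/4.7958 = (0.2085, -0.4170, -0.6255, 0.6255).
r_{12} = q_1·v_2 = -4.3788.
u_2 = v_2 + 4.3788·q_1 = (-2.0870, -1.8261, 1.2609, 0.7391).
‖u_2‖ = 3.1347, so q_2 = (-0.6658, -0.5825, 0.4022, 0.2358).
Qᵀb = (-2.2937, -0.0139).
Back-substitute: x_2 = -0.0139/3.1347 = -0.0044.
x_1 = (-2.2937 + 4.3788·(-0.0044))/4.7958 = -0.4823.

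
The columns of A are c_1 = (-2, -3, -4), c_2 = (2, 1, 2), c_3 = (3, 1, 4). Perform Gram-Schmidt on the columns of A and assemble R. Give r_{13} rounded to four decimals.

r_{13} = -4.6424

c_1 = (-2, -3, -4); ‖c_1‖ = 5.3852, so e_1 = (-0.3714, -0.5571, -0.7428).
r_{13} = e_1·c_3 = -4.6424.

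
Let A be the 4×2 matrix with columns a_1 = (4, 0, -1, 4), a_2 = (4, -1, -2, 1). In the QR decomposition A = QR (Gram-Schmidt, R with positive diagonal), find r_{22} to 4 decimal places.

a_1 = (4, 0, -1, 4); ‖a_1‖ = 5.7446, so e_1 = (0.6963, 0.0000, -0.1741, 0.6963).
e_1·a_2 = 0.6963·4 + 0.0000·(-1) + (-0.1741)·(-2) + 0.6963·1 = 3.8297.
u_2 = a_2 − 3.8297·e_1 = (1.3333, -1.0000, -1.3333, -1.6667).
r_{22} = ‖u_2‖ = 2.7080.

r_{22} = 2.7080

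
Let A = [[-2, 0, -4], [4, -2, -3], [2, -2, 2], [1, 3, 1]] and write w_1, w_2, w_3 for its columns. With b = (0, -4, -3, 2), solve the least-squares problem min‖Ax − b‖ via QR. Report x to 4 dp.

x = (-0.4898, 0.8769, 0.1368)

w_1 = (-2, 4, 2, 1); ‖w_1‖ = 5.0000, so e_1 = (-0.4000, 0.8000, 0.4000, 0.2000).
e_1·w_2 = (-0.4000)·0 + 0.8000·(-2) + 0.4000·(-2) + 0.2000·3 = -1.8000.
u_2 = w_2 + 1.8000·e_1 = (-0.7200, -0.5600, -1.2800, 3.3600).
‖u_2‖ = 3.7094, so e_2 = (-0.1941, -0.1510, -0.3451, 0.9058).
e_1·w_3 = (-0.4000)·(-4) + 0.8000·(-3) + 0.4000·2 + 0.2000·1 = 0.2000; e_2·w_3 = (-0.1941)·(-4) + (-0.1510)·(-3) + (-0.3451)·2 + 0.9058·1 = 1.4450.
u_3 = w_3 − 0.2000·e_1 − 1.4450·e_2 = (-3.6395, -2.9419, 2.4186, -0.3488).
‖u_3‖ = 5.2794, so e_3 = (-0.6894, -0.5572, 0.4581, -0.0661).
Qᵀb = (-4.0000, 3.4506, 0.7224).
Back-substitute: x_3 = 0.7224/5.2794 = 0.1368.
x_2 = (3.4506 − 1.4450·0.1368)/3.7094 = 0.8769.
x_1 = (-4.0000 + 1.8000·0.8769 − 0.2000·0.1368)/5.0000 = -0.4898.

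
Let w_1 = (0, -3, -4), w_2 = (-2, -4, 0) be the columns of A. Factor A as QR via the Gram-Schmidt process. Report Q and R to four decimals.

Q = [[0.0000, -0.5300], [-0.6000, -0.6784], [-0.8000, 0.5088]], R = [[5.0000, 2.4000], [0.0000, 3.7736]]

w_1 = (0, -3, -4); ‖w_1‖ = 5.0000, so e_1 = (0.0000, -0.6000, -0.8000).
e_1·w_2 = 0.0000·(-2) + (-0.6000)·(-4) + (-0.8000)·0 = 2.4000.
u_2 = w_2 − 2.4000·e_1 = (-2.0000, -2.5600, 1.9200).
‖u_2‖ = 3.7736, so e_2 = (-0.5300, -0.6784, 0.5088).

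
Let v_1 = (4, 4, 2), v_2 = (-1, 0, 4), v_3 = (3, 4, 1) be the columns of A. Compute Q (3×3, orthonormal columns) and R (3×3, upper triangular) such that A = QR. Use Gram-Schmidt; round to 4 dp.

v_1 = (4, 4, 2); ‖v_1‖ = 6.0000, so e_1 = (0.6667, 0.6667, 0.3333).
e_1·v_2 = 0.6667·(-1) + 0.6667·0 + 0.3333·4 = 0.6667.
u_2 = v_2 − 0.6667·e_1 = (-1.4444, -0.4444, 3.7778).
‖u_2‖ = 4.0689, so e_2 = (-0.3550, -0.1092, 0.9285).
e_1·v_3 = 0.6667·3 + 0.6667·4 + 0.3333·1 = 5.0000; e_2·v_3 = (-0.3550)·3 + (-0.1092)·4 + 0.9285·1 = -0.5735.
u_3 = v_3 − 5.0000·e_1 + 0.5735·e_2 = (-0.5369, 0.6040, -0.1342).
‖u_3‖ = 0.8192, so e_3 = (-0.6554, 0.7373, -0.1638).

Q = [[0.6667, -0.3550, -0.6554], [0.6667, -0.1092, 0.7373], [0.3333, 0.9285, -0.1638]], R = [[6.0000, 0.6667, 5.0000], [0.0000, 4.0689, -0.5735], [0.0000, 0.0000, 0.8192]]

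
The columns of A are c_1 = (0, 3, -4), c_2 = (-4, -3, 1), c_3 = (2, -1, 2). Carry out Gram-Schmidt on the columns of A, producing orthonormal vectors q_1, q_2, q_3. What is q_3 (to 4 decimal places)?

c_1 = (0, 3, -4); ‖c_1‖ = 5.0000, so q_1 = (0.0000, 0.6000, -0.8000).
q_1·c_2 = 0.0000·(-4) + 0.6000·(-3) + (-0.8000)·1 = -2.6000.
u_2 = c_2 + 2.6000·q_1 = (-4.0000, -1.4400, -1.0800).
‖u_2‖ = 4.3863, so q_2 = (-0.9119, -0.3283, -0.2462).
q_1·c_3 = 0.0000·2 + 0.6000·(-1) + (-0.8000)·2 = -2.2000; q_2·c_3 = (-0.9119)·2 + (-0.3283)·(-1) + (-0.2462)·2 = -1.9880.
u_3 = c_3 + 2.2000·q_1 + 1.9880·q_2 = (0.1871, -0.3326, -0.2495).
‖u_3‖ = 0.4560, so q_3 = (0.4104, -0.7295, -0.5472).

q_3 = (0.4104, -0.7295, -0.5472)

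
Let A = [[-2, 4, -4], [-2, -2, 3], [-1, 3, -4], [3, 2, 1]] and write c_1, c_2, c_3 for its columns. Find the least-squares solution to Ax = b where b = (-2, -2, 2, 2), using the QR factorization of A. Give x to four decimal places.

x = (0.8974, -0.2673, -0.4912)

e_1 = c_1/‖c_1‖ = (-2, -2, -1, 3)/4.2426 = (-0.4714, -0.4714, -0.2357, 0.7071).
r_{12} = e_1·c_2 = -0.2357.
u_2 = c_2 + 0.2357·e_1 = (3.8889, -2.1111, 2.9444, 2.1667).
‖u_2‖ = 5.7397, so e_2 = (0.6775, -0.3678, 0.5130, 0.3775).
r_{13} = e_1·c_3 = 2.1213; r_{23} = e_2·c_3 = -5.4881.
u_3 = c_3 − 2.1213·e_1 + 5.4881·e_2 = (0.7184, 1.9815, -0.6847, 1.5717).
‖u_3‖ = 2.7168, so e_3 = (0.2644, 0.7293, -0.2520, 0.5785).
Qᵀb = (2.8284, 1.1615, -1.3345).
Back-substitute: x_3 = -1.3345/2.7168 = -0.4912.
x_2 = (1.1615 + 5.4881·(-0.4912))/5.7397 = -0.2673.
x_1 = (2.8284 + 0.2357·(-0.2673) − 2.1213·(-0.4912))/4.2426 = 0.8974.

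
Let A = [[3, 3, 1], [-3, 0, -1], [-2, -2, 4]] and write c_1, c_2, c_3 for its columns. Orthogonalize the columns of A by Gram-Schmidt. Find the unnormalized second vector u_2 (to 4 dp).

u_2 = (1.2273, 1.7727, -0.8182)

c_1 = (3, -3, -2); ‖c_1‖ = 4.6904, so q_1 = (0.6396, -0.6396, -0.4264).
q_1·c_2 = 0.6396·3 + (-0.6396)·0 + (-0.4264)·(-2) = 2.7716.
u_2 = c_2 − 2.7716·q_1 = (1.2273, 1.7727, -0.8182).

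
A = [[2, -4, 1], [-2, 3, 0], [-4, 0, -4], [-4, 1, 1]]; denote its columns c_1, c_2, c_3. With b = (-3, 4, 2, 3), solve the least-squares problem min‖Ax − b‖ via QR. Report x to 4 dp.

c_1 = (2, -2, -4, -4); ‖c_1‖ = 6.3246, so q_1 = (0.3162, -0.3162, -0.6325, -0.6325).
q_1·c_2 = 0.3162·(-4) + (-0.3162)·3 + (-0.6325)·0 + (-0.6325)·1 = -2.8460.
u_2 = c_2 + 2.8460·q_1 = (-3.1000, 2.1000, -1.8000, -0.8000).
‖u_2‖ = 4.2308, so q_2 = (-0.7327, 0.4964, -0.4254, -0.1891).
q_1·c_3 = 0.3162·1 + (-0.3162)·0 + (-0.6325)·(-4) + (-0.6325)·1 = 2.2136; q_2·c_3 = (-0.7327)·1 + 0.4964·0 + (-0.4254)·(-4) + (-0.1891)·1 = 0.7800.
u_3 = c_3 − 2.2136·q_1 − 0.7800·q_2 = (0.8715, 0.3128, -2.2682, 2.5475).
‖u_3‖ = 3.5343, so q_3 = (0.2466, 0.0885, -0.6417, 0.7208).
Qᵀb = (-5.3759, 2.7654, 0.4932).
Back-substitute: x_3 = 0.4932/3.5343 = 0.1395.
x_2 = (2.7654 − 0.7800·0.1395)/4.2308 = 0.6279.
x_1 = (-5.3759 + 2.8460·0.6279 − 2.2136·0.1395)/6.3246 = -0.6163.

x = (-0.6163, 0.6279, 0.1395)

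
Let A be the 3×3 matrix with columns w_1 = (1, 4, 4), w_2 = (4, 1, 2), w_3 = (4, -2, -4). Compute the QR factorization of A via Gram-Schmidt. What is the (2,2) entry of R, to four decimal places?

w_1 = (1, 4, 4); ‖w_1‖ = 5.7446, so q_1 = (0.1741, 0.6963, 0.6963).
q_1·w_2 = 0.1741·4 + 0.6963·1 + 0.6963·2 = 2.7852.
u_2 = w_2 − 2.7852·q_1 = (3.5152, -0.9394, 0.0606).
r_{22} = ‖u_2‖ = 3.6390.

r_{22} = 3.6390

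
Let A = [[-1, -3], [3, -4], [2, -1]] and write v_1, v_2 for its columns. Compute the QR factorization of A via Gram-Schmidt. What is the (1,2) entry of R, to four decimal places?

r_{12} = -2.9399

e_1 = v_1/‖v_1‖ = (-1, 3, 2)/3.7417 = (-0.2673, 0.8018, 0.5345).
r_{12} = e_1·v_2 = -2.9399.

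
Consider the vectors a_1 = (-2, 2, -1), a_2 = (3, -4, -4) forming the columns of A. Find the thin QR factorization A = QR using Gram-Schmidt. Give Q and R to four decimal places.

Q = [[-0.6667, 0.1423], [0.6667, -0.3252], [-0.3333, -0.9349]], R = [[3.0000, -3.3333], [0.0000, 5.4671]]

e_1 = a_1/‖a_1‖ = (-2, 2, -1)/3.0000 = (-0.6667, 0.6667, -0.3333).
r_{12} = e_1·a_2 = -3.3333.
u_2 = a_2 + 3.3333·e_1 = (0.7778, -1.7778, -5.1111).
‖u_2‖ = 5.4671, so e_2 = (0.1423, -0.3252, -0.9349).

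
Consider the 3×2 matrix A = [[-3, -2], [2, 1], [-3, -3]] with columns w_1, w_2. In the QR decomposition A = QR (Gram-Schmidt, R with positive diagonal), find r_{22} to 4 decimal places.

q_1 = w_1/‖w_1‖ = (-3, 2, -3)/4.6904 = (-0.6396, 0.4264, -0.6396).
r_{12} = q_1·w_2 = 3.6244.
u_2 = w_2 − 3.6244·q_1 = (0.3182, -0.5455, -0.6818).
r_{22} = ‖u_2‖ = 0.9293.

r_{22} = 0.9293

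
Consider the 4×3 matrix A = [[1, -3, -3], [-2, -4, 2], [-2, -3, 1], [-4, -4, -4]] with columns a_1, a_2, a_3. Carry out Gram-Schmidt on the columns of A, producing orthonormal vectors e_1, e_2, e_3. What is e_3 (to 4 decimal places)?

e_1 = a_1/‖a_1‖ = (1, -2, -2, -4)/5.0000 = (0.2000, -0.4000, -0.4000, -0.8000).
r_{12} = e_1·a_2 = 5.4000.
u_2 = a_2 − 5.4000·e_1 = (-4.0800, -1.8400, -0.8400, 0.3200).
‖u_2‖ = 4.5651, so e_2 = (-0.8937, -0.4031, -0.1840, 0.0701).
r_{13} = e_1·a_3 = 1.4000; r_{23} = e_2·a_3 = 1.4107.
u_3 = a_3 − 1.4000·e_1 − 1.4107·e_2 = (-2.0192, 3.1286, 1.8196, -2.9789).
‖u_3‖ = 5.1039, so e_3 = (-0.3956, 0.6130, 0.3565, -0.5836).

e_3 = (-0.3956, 0.6130, 0.3565, -0.5836)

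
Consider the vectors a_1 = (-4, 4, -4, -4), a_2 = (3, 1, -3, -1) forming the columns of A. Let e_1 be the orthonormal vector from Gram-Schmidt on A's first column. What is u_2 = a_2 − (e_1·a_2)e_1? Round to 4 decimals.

u_2 = (3.5000, 0.5000, -2.5000, -0.5000)

e_1 = a_1/‖a_1‖ = (-4, 4, -4, -4)/8.0000 = (-0.5000, 0.5000, -0.5000, -0.5000).
r_{12} = e_1·a_2 = 1.0000.
u_2 = a_2 − 1.0000·e_1 = (3.5000, 0.5000, -2.5000, -0.5000).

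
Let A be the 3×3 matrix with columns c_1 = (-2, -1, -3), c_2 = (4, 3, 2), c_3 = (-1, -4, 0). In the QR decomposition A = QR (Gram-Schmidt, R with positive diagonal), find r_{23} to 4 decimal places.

q_1 = c_1/‖c_1‖ = (-2, -1, -3)/3.7417 = (-0.5345, -0.2673, -0.8018).
r_{12} = q_1·c_2 = -4.5434.
u_2 = c_2 + 4.5434·q_1 = (1.5714, 1.7857, -1.6429).
‖u_2‖ = 2.8909, so q_2 = (0.5436, 0.6177, -0.5683).
r_{23} = q_2·c_3 = -3.0144.

r_{23} = -3.0144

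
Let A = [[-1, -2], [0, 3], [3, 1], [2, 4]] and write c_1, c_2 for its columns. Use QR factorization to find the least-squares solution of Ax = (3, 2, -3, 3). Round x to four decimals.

x = (-1.1833, 0.8127)

c_1 = (-1, 0, 3, 2); ‖c_1‖ = 3.7417, so e_1 = (-0.2673, 0.0000, 0.8018, 0.5345).
e_1·c_2 = (-0.2673)·(-2) + 0.0000·3 + 0.8018·1 + 0.5345·4 = 3.4744.
u_2 = c_2 − 3.4744·e_1 = (-1.0714, 3.0000, -1.7857, 2.1429).
‖u_2‖ = 4.2342, so e_2 = (-0.2530, 0.7085, -0.4217, 0.5061).
Qᵀb = (-1.6036, 3.4414).
Back-substitute: x_2 = 3.4414/4.2342 = 0.8127.
x_1 = (-1.6036 − 3.4744·0.8127)/3.7417 = -1.1833.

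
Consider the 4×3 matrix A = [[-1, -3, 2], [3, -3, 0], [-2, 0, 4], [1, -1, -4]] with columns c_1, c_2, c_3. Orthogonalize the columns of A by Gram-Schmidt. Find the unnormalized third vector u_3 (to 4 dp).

u_3 = (-0.8136, 1.9322, 1.6271, -3.3559)

c_1 = (-1, 3, -2, 1); ‖c_1‖ = 3.8730, so e_1 = (-0.2582, 0.7746, -0.5164, 0.2582).
e_1·c_2 = (-0.2582)·(-3) + 0.7746·(-3) + (-0.5164)·0 + 0.2582·(-1) = -1.8074.
u_2 = c_2 + 1.8074·e_1 = (-3.4667, -1.6000, -0.9333, -0.5333).
‖u_2‖ = 3.9665, so e_2 = (-0.8740, -0.4034, -0.2353, -0.1345).
e_1·c_3 = (-0.2582)·2 + 0.7746·0 + (-0.5164)·4 + 0.2582·(-4) = -3.6148; e_2·c_3 = (-0.8740)·2 + (-0.4034)·0 + (-0.2353)·4 + (-0.1345)·(-4) = -2.1513.
u_3 = c_3 + 3.6148·e_1 + 2.1513·e_2 = (-0.8136, 1.9322, 1.6271, -3.3559).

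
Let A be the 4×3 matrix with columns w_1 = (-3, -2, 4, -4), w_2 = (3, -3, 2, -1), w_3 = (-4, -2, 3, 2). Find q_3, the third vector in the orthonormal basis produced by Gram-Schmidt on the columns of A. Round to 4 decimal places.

w_1 = (-3, -2, 4, -4); ‖w_1‖ = 6.7082, so q_1 = (-0.4472, -0.2981, 0.5963, -0.5963).
q_1·w_2 = (-0.4472)·3 + (-0.2981)·(-3) + 0.5963·2 + (-0.5963)·(-1) = 1.3416.
u_2 = w_2 − 1.3416·q_1 = (3.6000, -2.6000, 1.2000, -0.2000).
‖u_2‖ = 4.6043, so q_2 = (0.7819, -0.5647, 0.2606, -0.0434).
q_1·w_3 = (-0.4472)·(-4) + (-0.2981)·(-2) + 0.5963·3 + (-0.5963)·2 = 2.9814; q_2·w_3 = 0.7819·(-4) + (-0.5647)·(-2) + 0.2606·3 + (-0.0434)·2 = -1.3031.
u_3 = w_3 − 2.9814·q_1 + 1.3031·q_2 = (-1.6478, -1.8470, 1.5618, 3.7212).
‖u_3‖ = 4.7342, so q_3 = (-0.3481, -0.3901, 0.3299, 0.7860).

q_3 = (-0.3481, -0.3901, 0.3299, 0.7860)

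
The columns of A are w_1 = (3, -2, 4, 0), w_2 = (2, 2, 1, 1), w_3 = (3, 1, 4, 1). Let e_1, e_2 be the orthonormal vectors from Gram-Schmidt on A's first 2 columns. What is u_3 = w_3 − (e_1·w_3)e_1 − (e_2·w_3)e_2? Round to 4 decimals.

e_1 = w_1/‖w_1‖ = (3, -2, 4, 0)/5.3852 = (0.5571, -0.3714, 0.7428, 0.0000).
r_{12} = e_1·w_2 = 1.1142.
u_2 = w_2 − 1.1142·e_1 = (1.3793, 2.4138, 0.1724, 1.0000).
‖u_2‖ = 2.9595, so e_2 = (0.4661, 0.8156, 0.0583, 0.3379).
r_{13} = e_1·w_3 = 4.2710; r_{23} = e_2·w_3 = 2.7847.
u_3 = w_3 − 4.2710·e_1 − 2.7847·e_2 = (-0.6772, 0.3150, 0.6654, 0.0591).

u_3 = (-0.6772, 0.3150, 0.6654, 0.0591)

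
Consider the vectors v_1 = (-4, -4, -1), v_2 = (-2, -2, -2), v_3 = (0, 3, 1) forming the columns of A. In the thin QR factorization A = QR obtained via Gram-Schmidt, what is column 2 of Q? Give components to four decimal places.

v_1 = (-4, -4, -1); ‖v_1‖ = 5.7446, so q_1 = (-0.6963, -0.6963, -0.1741).
q_1·v_2 = (-0.6963)·(-2) + (-0.6963)·(-2) + (-0.1741)·(-2) = 3.1334.
u_2 = v_2 − 3.1334·q_1 = (0.1818, 0.1818, -1.4545).
‖u_2‖ = 1.4771, so q_2 = (0.1231, 0.1231, -0.9847).

q_2 = (0.1231, 0.1231, -0.9847)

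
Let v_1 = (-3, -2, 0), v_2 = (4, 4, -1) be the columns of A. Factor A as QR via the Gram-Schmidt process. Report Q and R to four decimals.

Q = [[-0.8321, -0.4120], [-0.5547, 0.6180], [0.0000, -0.6695]], R = [[3.6056, -5.5470], [0.0000, 1.4936]]

q_1 = v_1/‖v_1‖ = (-3, -2, 0)/3.6056 = (-0.8321, -0.5547, 0.0000).
r_{12} = q_1·v_2 = -5.5470.
u_2 = v_2 + 5.5470·q_1 = (-0.6154, 0.9231, -1.0000).
‖u_2‖ = 1.4936, so q_2 = (-0.4120, 0.6180, -0.6695).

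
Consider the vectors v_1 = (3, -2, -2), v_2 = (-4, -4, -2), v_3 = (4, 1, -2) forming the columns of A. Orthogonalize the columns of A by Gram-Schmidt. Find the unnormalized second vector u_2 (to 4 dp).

u_2 = (-4.0000, -4.0000, -2.0000)

v_1 = (3, -2, -2); ‖v_1‖ = 4.1231, so q_1 = (0.7276, -0.4851, -0.4851).
q_1·v_2 = 0.7276·(-4) + (-0.4851)·(-4) + (-0.4851)·(-2) = 0.0000.
u_2 = v_2 + 0.0000·q_1 = (-4.0000, -4.0000, -2.0000).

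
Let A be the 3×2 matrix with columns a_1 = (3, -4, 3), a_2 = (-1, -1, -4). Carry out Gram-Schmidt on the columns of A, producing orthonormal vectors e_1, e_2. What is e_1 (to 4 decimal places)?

a_1 = (3, -4, 3); ‖a_1‖ = 5.8310, so e_1 = (0.5145, -0.6860, 0.5145).

e_1 = (0.5145, -0.6860, 0.5145)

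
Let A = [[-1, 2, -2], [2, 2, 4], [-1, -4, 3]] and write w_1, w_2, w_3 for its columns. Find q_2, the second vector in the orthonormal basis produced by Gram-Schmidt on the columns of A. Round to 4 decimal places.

q_2 = (0.7071, 0.0000, -0.7071)

q_1 = w_1/‖w_1‖ = (-1, 2, -1)/2.4495 = (-0.4082, 0.8165, -0.4082).
r_{12} = q_1·w_2 = 2.4495.
u_2 = w_2 − 2.4495·q_1 = (3.0000, 0.0000, -3.0000).
‖u_2‖ = 4.2426, so q_2 = (0.7071, 0.0000, -0.7071).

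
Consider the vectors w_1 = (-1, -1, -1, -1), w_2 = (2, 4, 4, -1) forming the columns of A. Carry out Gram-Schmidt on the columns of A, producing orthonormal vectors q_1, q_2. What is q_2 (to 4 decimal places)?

w_1 = (-1, -1, -1, -1); ‖w_1‖ = 2.0000, so q_1 = (-0.5000, -0.5000, -0.5000, -0.5000).
q_1·w_2 = (-0.5000)·2 + (-0.5000)·4 + (-0.5000)·4 + (-0.5000)·(-1) = -4.5000.
u_2 = w_2 + 4.5000·q_1 = (-0.2500, 1.7500, 1.7500, -3.2500).
‖u_2‖ = 4.0927, so q_2 = (-0.0611, 0.4276, 0.4276, -0.7941).

q_2 = (-0.0611, 0.4276, 0.4276, -0.7941)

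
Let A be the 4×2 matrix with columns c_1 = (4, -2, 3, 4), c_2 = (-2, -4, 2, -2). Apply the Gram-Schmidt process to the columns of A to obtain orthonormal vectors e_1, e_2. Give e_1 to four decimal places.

e_1 = c_1/‖c_1‖ = (4, -2, 3, 4)/6.7082 = (0.5963, -0.2981, 0.4472, 0.5963).

e_1 = (0.5963, -0.2981, 0.4472, 0.5963)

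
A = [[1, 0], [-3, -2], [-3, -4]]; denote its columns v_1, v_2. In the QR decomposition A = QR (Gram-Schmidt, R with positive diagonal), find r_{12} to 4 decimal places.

r_{12} = 4.1295

v_1 = (1, -3, -3); ‖v_1‖ = 4.3589, so e_1 = (0.2294, -0.6882, -0.6882).
r_{12} = e_1·v_2 = 4.1295.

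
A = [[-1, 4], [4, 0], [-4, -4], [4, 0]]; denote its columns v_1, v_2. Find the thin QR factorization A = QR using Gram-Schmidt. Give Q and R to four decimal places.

Q = [[-0.1429, 0.7874], [0.5714, -0.1817], [-0.5714, -0.5603], [0.5714, -0.1817]], R = [[7.0000, 1.7143], [0.0000, 5.3908]]

e_1 = v_1/‖v_1‖ = (-1, 4, -4, 4)/7.0000 = (-0.1429, 0.5714, -0.5714, 0.5714).
r_{12} = e_1·v_2 = 1.7143.
u_2 = v_2 − 1.7143·e_1 = (4.2449, -0.9796, -3.0204, -0.9796).
‖u_2‖ = 5.3908, so e_2 = (0.7874, -0.1817, -0.5603, -0.1817).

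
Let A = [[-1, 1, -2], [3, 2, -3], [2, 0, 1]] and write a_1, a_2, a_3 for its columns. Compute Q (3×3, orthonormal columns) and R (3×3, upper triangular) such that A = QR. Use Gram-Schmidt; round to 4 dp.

Q = [[-0.2673, 0.7570, 0.5963], [0.8018, 0.5179, -0.2981], [0.5345, -0.3984, 0.7454]], R = [[3.7417, 1.3363, -1.3363], [0.0000, 1.7928, -3.4662], [0.0000, 0.0000, 0.4472]]

a_1 = (-1, 3, 2); ‖a_1‖ = 3.7417, so e_1 = (-0.2673, 0.8018, 0.5345).
e_1·a_2 = (-0.2673)·1 + 0.8018·2 + 0.5345·0 = 1.3363.
u_2 = a_2 − 1.3363·e_1 = (1.3571, 0.9286, -0.7143).
‖u_2‖ = 1.7928, so e_2 = (0.7570, 0.5179, -0.3984).
e_1·a_3 = (-0.2673)·(-2) + 0.8018·(-3) + 0.5345·1 = -1.3363; e_2·a_3 = 0.7570·(-2) + 0.5179·(-3) + (-0.3984)·1 = -3.4662.
u_3 = a_3 + 1.3363·e_1 + 3.4662·e_2 = (0.2667, -0.1333, 0.3333).
‖u_3‖ = 0.4472, so e_3 = (0.5963, -0.2981, 0.7454).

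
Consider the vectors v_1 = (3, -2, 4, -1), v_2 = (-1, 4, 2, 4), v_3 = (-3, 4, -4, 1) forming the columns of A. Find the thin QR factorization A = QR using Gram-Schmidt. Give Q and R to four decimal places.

v_1 = (3, -2, 4, -1); ‖v_1‖ = 5.4772, so e_1 = (0.5477, -0.3651, 0.7303, -0.1826).
e_1·v_2 = 0.5477·(-1) + (-0.3651)·4 + 0.7303·2 + (-0.1826)·4 = -1.2780.
u_2 = v_2 + 1.2780·e_1 = (-0.3000, 3.5333, 2.9333, 3.7667).
‖u_2‖ = 5.9470, so e_2 = (-0.0504, 0.5941, 0.4932, 0.6334).
e_1·v_3 = 0.5477·(-3) + (-0.3651)·4 + 0.7303·(-4) + (-0.1826)·1 = -6.2075; e_2·v_3 = (-0.0504)·(-3) + 0.5941·4 + 0.4932·(-4) + 0.6334·1 = 1.1883.
u_3 = v_3 + 6.2075·e_1 − 1.1883·e_2 = (0.4599, 1.0273, -0.0528, -0.8860).
‖u_3‖ = 1.4334, so e_3 = (0.3209, 0.7167, -0.0368, -0.6181).

Q = [[0.5477, -0.0504, 0.3209], [-0.3651, 0.5941, 0.7167], [0.7303, 0.4932, -0.0368], [-0.1826, 0.6334, -0.6181]], R = [[5.4772, -1.2780, -6.2075], [0.0000, 5.9470, 1.1883], [0.0000, 0.0000, 1.4334]]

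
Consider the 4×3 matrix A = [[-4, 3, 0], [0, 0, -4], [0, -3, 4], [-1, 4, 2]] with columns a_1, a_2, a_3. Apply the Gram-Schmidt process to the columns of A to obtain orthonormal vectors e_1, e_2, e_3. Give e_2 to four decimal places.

e_2 = (-0.1757, 0.0000, -0.6893, 0.7028)

a_1 = (-4, 0, 0, -1); ‖a_1‖ = 4.1231, so e_1 = (-0.9701, 0.0000, 0.0000, -0.2425).
e_1·a_2 = (-0.9701)·3 + 0.0000·0 + 0.0000·(-3) + (-0.2425)·4 = -3.8806.
u_2 = a_2 + 3.8806·e_1 = (-0.7647, 0.0000, -3.0000, 3.0588).
‖u_2‖ = 4.3521, so e_2 = (-0.1757, 0.0000, -0.6893, 0.7028).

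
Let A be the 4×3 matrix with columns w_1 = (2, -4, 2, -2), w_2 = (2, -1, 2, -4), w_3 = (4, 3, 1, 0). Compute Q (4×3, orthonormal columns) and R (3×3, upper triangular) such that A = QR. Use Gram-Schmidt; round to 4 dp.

w_1 = (2, -4, 2, -2); ‖w_1‖ = 5.2915, so q_1 = (0.3780, -0.7559, 0.3780, -0.3780).
q_1·w_2 = 0.3780·2 + (-0.7559)·(-1) + 0.3780·2 + (-0.3780)·(-4) = 3.7796.
u_2 = w_2 − 3.7796·q_1 = (0.5714, 1.8571, 0.5714, -2.5714).
‖u_2‖ = 3.2733, so q_2 = (0.1746, 0.5674, 0.1746, -0.7856).
q_1·w_3 = 0.3780·4 + (-0.7559)·3 + 0.3780·1 + (-0.3780)·0 = -0.3780; q_2·w_3 = 0.1746·4 + 0.5674·3 + 0.1746·1 + (-0.7856)·0 = 2.5750.
u_3 = w_3 + 0.3780·q_1 − 2.5750·q_2 = (3.6933, 1.2533, 0.6933, 1.8800).
‖u_3‖ = 4.3848, so q_3 = (0.8423, 0.2858, 0.1581, 0.4288).

Q = [[0.3780, 0.1746, 0.8423], [-0.7559, 0.5674, 0.2858], [0.3780, 0.1746, 0.1581], [-0.3780, -0.7856, 0.4288]], R = [[5.2915, 3.7796, -0.3780], [0.0000, 3.2733, 2.5750], [0.0000, 0.0000, 4.3848]]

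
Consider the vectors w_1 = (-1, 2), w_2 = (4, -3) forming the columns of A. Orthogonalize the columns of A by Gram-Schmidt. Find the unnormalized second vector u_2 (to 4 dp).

u_2 = (2.0000, 1.0000)

e_1 = w_1/‖w_1‖ = (-1, 2)/2.2361 = (-0.4472, 0.8944).
r_{12} = e_1·w_2 = -4.4721.
u_2 = w_2 + 4.4721·e_1 = (2.0000, 1.0000).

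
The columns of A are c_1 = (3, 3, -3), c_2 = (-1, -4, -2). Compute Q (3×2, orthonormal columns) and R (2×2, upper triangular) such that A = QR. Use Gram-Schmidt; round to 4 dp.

Q = [[0.5774, 0.0000], [0.5774, -0.7071], [-0.5774, -0.7071]], R = [[5.1962, -1.7321], [0.0000, 4.2426]]

e_1 = c_1/‖c_1‖ = (3, 3, -3)/5.1962 = (0.5774, 0.5774, -0.5774).
r_{12} = e_1·c_2 = -1.7321.
u_2 = c_2 + 1.7321·e_1 = (0.0000, -3.0000, -3.0000).
‖u_2‖ = 4.2426, so e_2 = (0.0000, -0.7071, -0.7071).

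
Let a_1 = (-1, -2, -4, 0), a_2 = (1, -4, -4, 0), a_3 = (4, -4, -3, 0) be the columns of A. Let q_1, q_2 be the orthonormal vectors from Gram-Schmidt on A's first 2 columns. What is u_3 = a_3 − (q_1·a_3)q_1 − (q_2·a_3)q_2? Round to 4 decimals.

u_3 = (0.8780, 0.8780, -0.6585, 0.0000)

a_1 = (-1, -2, -4, 0); ‖a_1‖ = 4.5826, so q_1 = (-0.2182, -0.4364, -0.8729, 0.0000).
q_1·a_2 = (-0.2182)·1 + (-0.4364)·(-4) + (-0.8729)·(-4) + 0.0000·0 = 5.0190.
u_2 = a_2 − 5.0190·q_1 = (2.0952, -1.8095, 0.3810, 0.0000).
‖u_2‖ = 2.7946, so q_2 = (0.7498, -0.6475, 0.1363, 0.0000).
q_1·a_3 = (-0.2182)·4 + (-0.4364)·(-4) + (-0.8729)·(-3) + 0.0000·0 = 3.4915; q_2·a_3 = 0.7498·4 + (-0.6475)·(-4) + 0.1363·(-3) + 0.0000·0 = 5.1801.
u_3 = a_3 − 3.4915·q_1 − 5.1801·q_2 = (0.8780, 0.8780, -0.6585, 0.0000).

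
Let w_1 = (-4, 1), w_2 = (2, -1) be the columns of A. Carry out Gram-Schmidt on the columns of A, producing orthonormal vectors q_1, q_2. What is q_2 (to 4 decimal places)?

q_2 = (-0.2425, -0.9701)

q_1 = w_1/‖w_1‖ = (-4, 1)/4.1231 = (-0.9701, 0.2425).
r_{12} = q_1·w_2 = -2.1828.
u_2 = w_2 + 2.1828·q_1 = (-0.1176, -0.4706).
‖u_2‖ = 0.4851, so q_2 = (-0.2425, -0.9701).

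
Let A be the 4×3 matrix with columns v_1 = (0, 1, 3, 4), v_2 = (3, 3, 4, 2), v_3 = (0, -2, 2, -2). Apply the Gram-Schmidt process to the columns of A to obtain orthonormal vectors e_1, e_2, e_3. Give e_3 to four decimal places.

e_3 = (-0.0779, -0.6054, 0.6989, -0.3728)

v_1 = (0, 1, 3, 4); ‖v_1‖ = 5.0990, so e_1 = (0.0000, 0.1961, 0.5883, 0.7845).
e_1·v_2 = 0.0000·3 + 0.1961·3 + 0.5883·4 + 0.7845·2 = 4.5107.
u_2 = v_2 − 4.5107·e_1 = (3.0000, 2.1154, 1.3462, -1.5385).
‖u_2‖ = 4.2016, so e_2 = (0.7140, 0.5035, 0.3204, -0.3662).
e_1·v_3 = 0.0000·0 + 0.1961·(-2) + 0.5883·2 + 0.7845·(-2) = -0.7845; e_2·v_3 = 0.7140·0 + 0.5035·(-2) + 0.3204·2 + (-0.3662)·(-2) = 0.3662.
u_3 = v_3 + 0.7845·e_1 − 0.3662·e_2 = (-0.2614, -2.0305, 2.3442, -1.2505).
‖u_3‖ = 3.3542, so e_3 = (-0.0779, -0.6054, 0.6989, -0.3728).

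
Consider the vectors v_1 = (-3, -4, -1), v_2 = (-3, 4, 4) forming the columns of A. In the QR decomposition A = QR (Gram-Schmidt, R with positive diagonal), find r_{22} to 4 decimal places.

v_1 = (-3, -4, -1); ‖v_1‖ = 5.0990, so e_1 = (-0.5883, -0.7845, -0.1961).
e_1·v_2 = (-0.5883)·(-3) + (-0.7845)·4 + (-0.1961)·4 = -2.1573.
u_2 = v_2 + 2.1573·e_1 = (-4.2692, 2.3077, 3.5769).
r_{22} = ‖u_2‖ = 6.0288.

r_{22} = 6.0288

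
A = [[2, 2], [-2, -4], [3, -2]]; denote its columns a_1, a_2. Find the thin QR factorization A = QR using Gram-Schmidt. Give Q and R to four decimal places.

a_1 = (2, -2, 3); ‖a_1‖ = 4.1231, so e_1 = (0.4851, -0.4851, 0.7276).
e_1·a_2 = 0.4851·2 + (-0.4851)·(-4) + 0.7276·(-2) = 1.4552.
u_2 = a_2 − 1.4552·e_1 = (1.2941, -3.2941, -3.0588).
‖u_2‖ = 4.6779, so e_2 = (0.2766, -0.7042, -0.6539).

Q = [[0.4851, 0.2766], [-0.4851, -0.7042], [0.7276, -0.6539]], R = [[4.1231, 1.4552], [0.0000, 4.6779]]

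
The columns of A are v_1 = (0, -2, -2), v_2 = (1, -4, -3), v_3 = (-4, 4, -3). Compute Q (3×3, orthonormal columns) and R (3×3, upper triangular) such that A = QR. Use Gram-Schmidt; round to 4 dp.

Q = [[0.0000, 0.8165, 0.5774], [-0.7071, -0.4082, 0.5774], [-0.7071, 0.4082, -0.5774]], R = [[2.8284, 4.9497, -0.7071], [0.0000, 1.2247, -6.1237], [0.0000, 0.0000, 1.7321]]

v_1 = (0, -2, -2); ‖v_1‖ = 2.8284, so e_1 = (0.0000, -0.7071, -0.7071).
e_1·v_2 = 0.0000·1 + (-0.7071)·(-4) + (-0.7071)·(-3) = 4.9497.
u_2 = v_2 − 4.9497·e_1 = (1.0000, -0.5000, 0.5000).
‖u_2‖ = 1.2247, so e_2 = (0.8165, -0.4082, 0.4082).
e_1·v_3 = 0.0000·(-4) + (-0.7071)·4 + (-0.7071)·(-3) = -0.7071; e_2·v_3 = 0.8165·(-4) + (-0.4082)·4 + 0.4082·(-3) = -6.1237.
u_3 = v_3 + 0.7071·e_1 + 6.1237·e_2 = (1.0000, 1.0000, -1.0000).
‖u_3‖ = 1.7321, so e_3 = (0.5774, 0.5774, -0.5774).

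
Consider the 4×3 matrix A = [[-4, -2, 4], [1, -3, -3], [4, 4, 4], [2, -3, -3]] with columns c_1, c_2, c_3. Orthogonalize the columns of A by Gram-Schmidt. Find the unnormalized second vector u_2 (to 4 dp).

q_1 = c_1/‖c_1‖ = (-4, 1, 4, 2)/6.0828 = (-0.6576, 0.1644, 0.6576, 0.3288).
r_{12} = q_1·c_2 = 2.4660.
u_2 = c_2 − 2.4660·q_1 = (-0.3784, -3.4054, 2.3784, -3.8108).

u_2 = (-0.3784, -3.4054, 2.3784, -3.8108)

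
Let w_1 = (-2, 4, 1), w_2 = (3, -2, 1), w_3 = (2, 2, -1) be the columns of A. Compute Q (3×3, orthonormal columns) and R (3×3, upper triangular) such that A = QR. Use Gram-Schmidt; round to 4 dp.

w_1 = (-2, 4, 1); ‖w_1‖ = 4.5826, so q_1 = (-0.4364, 0.8729, 0.2182).
q_1·w_2 = (-0.4364)·3 + 0.8729·(-2) + 0.2182·1 = -2.8368.
u_2 = w_2 + 2.8368·q_1 = (1.7619, 0.4762, 1.6190).
‖u_2‖ = 2.4398, so q_2 = (0.7222, 0.1952, 0.6636).
q_1·w_3 = (-0.4364)·2 + 0.8729·2 + 0.2182·(-1) = 0.6547; q_2·w_3 = 0.7222·2 + 0.1952·2 + 0.6636·(-1) = 1.1711.
u_3 = w_3 − 0.6547·q_1 − 1.1711·q_2 = (1.4400, 1.2000, -1.9200).
‖u_3‖ = 2.6833, so q_3 = (0.5367, 0.4472, -0.7155).

Q = [[-0.4364, 0.7222, 0.5367], [0.8729, 0.1952, 0.4472], [0.2182, 0.6636, -0.7155]], R = [[4.5826, -2.8368, 0.6547], [0.0000, 2.4398, 1.1711], [0.0000, 0.0000, 2.6833]]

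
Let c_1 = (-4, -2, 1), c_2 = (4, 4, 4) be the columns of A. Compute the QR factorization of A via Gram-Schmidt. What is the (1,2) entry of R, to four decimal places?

e_1 = c_1/‖c_1‖ = (-4, -2, 1)/4.5826 = (-0.8729, -0.4364, 0.2182).
r_{12} = e_1·c_2 = -4.3644.

r_{12} = -4.3644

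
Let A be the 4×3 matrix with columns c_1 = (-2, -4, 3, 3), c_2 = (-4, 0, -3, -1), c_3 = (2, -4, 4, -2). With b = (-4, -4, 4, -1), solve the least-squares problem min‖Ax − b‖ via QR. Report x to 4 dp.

x = (0.6034, 0.7948, 0.7361)

c_1 = (-2, -4, 3, 3); ‖c_1‖ = 6.1644, so q_1 = (-0.3244, -0.6489, 0.4867, 0.4867).
q_1·c_2 = (-0.3244)·(-4) + (-0.6489)·0 + 0.4867·(-3) + 0.4867·(-1) = -0.6489.
u_2 = c_2 + 0.6489·q_1 = (-4.2105, -0.4211, -2.6842, -0.6842).
‖u_2‖ = 5.0576, so q_2 = (-0.8325, -0.0833, -0.5307, -0.1353).
q_1·c_3 = (-0.3244)·2 + (-0.6489)·(-4) + 0.4867·4 + 0.4867·(-2) = 2.9200; q_2·c_3 = (-0.8325)·2 + (-0.0833)·(-4) + (-0.5307)·4 + (-0.1353)·(-2) = -3.1844.
u_3 = c_3 − 2.9200·q_1 + 3.1844·q_2 = (0.2963, -2.3704, 0.8889, -3.8519).
‖u_3‖ = 4.6188, so q_3 = (0.0642, -0.5132, 0.1925, -0.8340).
Qᵀb = (5.3533, 1.6754, 3.4000).
Back-substitute: x_3 = 3.4000/4.6188 = 0.7361.
x_2 = (1.6754 + 3.1844·0.7361)/5.0576 = 0.7948.
x_1 = (5.3533 + 0.6489·0.7948 − 2.9200·0.7361)/6.1644 = 0.6034.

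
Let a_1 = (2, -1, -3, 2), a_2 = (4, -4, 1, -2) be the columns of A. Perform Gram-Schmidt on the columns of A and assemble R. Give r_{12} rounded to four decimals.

r_{12} = 1.1785

a_1 = (2, -1, -3, 2); ‖a_1‖ = 4.2426, so e_1 = (0.4714, -0.2357, -0.7071, 0.4714).
r_{12} = e_1·a_2 = 1.1785.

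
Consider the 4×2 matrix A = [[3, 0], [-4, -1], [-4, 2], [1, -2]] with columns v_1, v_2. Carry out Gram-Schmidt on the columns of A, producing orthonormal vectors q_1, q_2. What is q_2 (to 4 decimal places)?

q_2 = (0.1502, -0.5507, 0.5006, -0.6508)

q_1 = v_1/‖v_1‖ = (3, -4, -4, 1)/6.4807 = (0.4629, -0.6172, -0.6172, 0.1543).
r_{12} = q_1·v_2 = -0.9258.
u_2 = v_2 + 0.9258·q_1 = (0.4286, -1.5714, 1.4286, -1.8571).
‖u_2‖ = 2.8536, so q_2 = (0.1502, -0.5507, 0.5006, -0.6508).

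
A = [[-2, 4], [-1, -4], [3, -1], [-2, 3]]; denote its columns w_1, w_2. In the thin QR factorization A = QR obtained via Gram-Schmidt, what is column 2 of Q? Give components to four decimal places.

e_1 = w_1/‖w_1‖ = (-2, -1, 3, -2)/4.2426 = (-0.4714, -0.2357, 0.7071, -0.4714).
r_{12} = e_1·w_2 = -3.0641.
u_2 = w_2 + 3.0641·e_1 = (2.5556, -4.7222, 1.1667, 1.5556).
‖u_2‖ = 5.7106, so e_2 = (0.4475, -0.8269, 0.2043, 0.2724).

e_2 = (0.4475, -0.8269, 0.2043, 0.2724)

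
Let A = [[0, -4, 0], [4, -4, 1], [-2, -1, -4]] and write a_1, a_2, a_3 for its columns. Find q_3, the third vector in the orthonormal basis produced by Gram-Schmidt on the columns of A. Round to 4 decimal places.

q_3 = (0.5571, -0.3714, -0.7428)

a_1 = (0, 4, -2); ‖a_1‖ = 4.4721, so q_1 = (0.0000, 0.8944, -0.4472).
q_1·a_2 = 0.0000·(-4) + 0.8944·(-4) + (-0.4472)·(-1) = -3.1305.
u_2 = a_2 + 3.1305·q_1 = (-4.0000, -1.2000, -2.4000).
‖u_2‖ = 4.8166, so q_2 = (-0.8305, -0.2491, -0.4983).
q_1·a_3 = 0.0000·0 + 0.8944·1 + (-0.4472)·(-4) = 2.6833; q_2·a_3 = (-0.8305)·0 + (-0.2491)·1 + (-0.4983)·(-4) = 1.7440.
u_3 = a_3 − 2.6833·q_1 − 1.7440·q_2 = (1.4483, -0.9655, -1.9310).
‖u_3‖ = 2.5997, so q_3 = (0.5571, -0.3714, -0.7428).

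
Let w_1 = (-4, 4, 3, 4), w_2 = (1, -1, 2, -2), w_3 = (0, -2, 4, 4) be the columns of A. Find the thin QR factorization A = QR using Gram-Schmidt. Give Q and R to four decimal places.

Q = [[-0.5298, 0.1039, 0.2394], [0.5298, -0.1039, -0.6370], [0.3974, 0.8798, 0.2504], [0.5298, -0.4521, 0.6886]], R = [[7.5498, -1.3245, 2.6491], [0.0000, 2.8715, 1.9184], [0.0000, 0.0000, 5.0301]]

w_1 = (-4, 4, 3, 4); ‖w_1‖ = 7.5498, so q_1 = (-0.5298, 0.5298, 0.3974, 0.5298).
q_1·w_2 = (-0.5298)·1 + 0.5298·(-1) + 0.3974·2 + 0.5298·(-2) = -1.3245.
u_2 = w_2 + 1.3245·q_1 = (0.2982, -0.2982, 2.5263, -1.2982).
‖u_2‖ = 2.8715, so q_2 = (0.1039, -0.1039, 0.8798, -0.4521).
q_1·w_3 = (-0.5298)·0 + 0.5298·(-2) + 0.3974·4 + 0.5298·4 = 2.6491; q_2·w_3 = 0.1039·0 + (-0.1039)·(-2) + 0.8798·4 + (-0.4521)·4 = 1.9184.
u_3 = w_3 − 2.6491·q_1 − 1.9184·q_2 = (1.2043, -3.2043, 1.2596, 3.4638).
‖u_3‖ = 5.0301, so q_3 = (0.2394, -0.6370, 0.2504, 0.6886).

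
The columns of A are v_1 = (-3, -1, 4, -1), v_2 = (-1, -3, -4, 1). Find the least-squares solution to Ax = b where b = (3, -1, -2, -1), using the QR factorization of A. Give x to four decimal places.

q_1 = v_1/‖v_1‖ = (-3, -1, 4, -1)/5.1962 = (-0.5774, -0.1925, 0.7698, -0.1925).
r_{12} = q_1·v_2 = -2.1170.
u_2 = v_2 + 2.1170·q_1 = (-2.2222, -3.4074, -2.3704, 0.5926).
‖u_2‖ = 4.7454, so q_2 = (-0.4683, -0.7180, -0.4995, 0.1249).
Qᵀb = (-2.8868, 0.1873).
Back-substitute: x_2 = 0.1873/4.7454 = 0.0395.
x_1 = (-2.8868 + 2.1170·0.0395)/5.1962 = -0.5395.

x = (-0.5395, 0.0395)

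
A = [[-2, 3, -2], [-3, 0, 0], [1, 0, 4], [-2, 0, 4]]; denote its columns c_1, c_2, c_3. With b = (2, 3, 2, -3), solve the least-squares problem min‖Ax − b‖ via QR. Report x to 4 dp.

c_1 = (-2, -3, 1, -2); ‖c_1‖ = 4.2426, so q_1 = (-0.4714, -0.7071, 0.2357, -0.4714).
q_1·c_2 = (-0.4714)·3 + (-0.7071)·0 + 0.2357·0 + (-0.4714)·0 = -1.4142.
u_2 = c_2 + 1.4142·q_1 = (2.3333, -1.0000, 0.3333, -0.6667).
‖u_2‖ = 2.6458, so q_2 = (0.8819, -0.3780, 0.1260, -0.2520).
q_1·c_3 = (-0.4714)·(-2) + (-0.7071)·0 + 0.2357·4 + (-0.4714)·4 = 0.0000; q_2·c_3 = 0.8819·(-2) + (-0.3780)·0 + 0.1260·4 + (-0.2520)·4 = -2.2678.
u_3 = c_3 + 0.0000·q_1 + 2.2678·q_2 = (0.0000, -0.8571, 4.2857, 3.4286).
‖u_3‖ = 5.5549, so q_3 = (0.0000, -0.1543, 0.7715, 0.6172).
Qᵀb = (-1.1785, 1.6378, -0.7715).
Back-substitute: x_3 = -0.7715/5.5549 = -0.1389.
x_2 = (1.6378 + 2.2678·(-0.1389))/2.6458 = 0.5000.
x_1 = (-1.1785 + 1.4142·0.5000 + 0.0000·(-0.1389))/4.2426 = -0.1111.

x = (-0.1111, 0.5000, -0.1389)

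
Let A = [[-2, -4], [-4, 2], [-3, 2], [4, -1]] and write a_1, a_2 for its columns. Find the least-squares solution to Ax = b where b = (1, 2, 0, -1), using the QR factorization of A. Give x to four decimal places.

a_1 = (-2, -4, -3, 4); ‖a_1‖ = 6.7082, so e_1 = (-0.2981, -0.5963, -0.4472, 0.5963).
e_1·a_2 = (-0.2981)·(-4) + (-0.5963)·2 + (-0.4472)·2 + 0.5963·(-1) = -1.4907.
u_2 = a_2 + 1.4907·e_1 = (-4.4444, 1.1111, 1.3333, -0.1111).
‖u_2‖ = 4.7726, so e_2 = (-0.9312, 0.2328, 0.2794, -0.0233).
Qᵀb = (-2.0870, -0.4423).
Back-substitute: x_2 = -0.4423/4.7726 = -0.0927.
x_1 = (-2.0870 + 1.4907·(-0.0927))/6.7082 = -0.3317.

x = (-0.3317, -0.0927)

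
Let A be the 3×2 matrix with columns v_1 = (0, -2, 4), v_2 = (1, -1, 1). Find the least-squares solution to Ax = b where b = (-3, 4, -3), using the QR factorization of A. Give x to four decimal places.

x = (0.0000, -3.3333)

v_1 = (0, -2, 4); ‖v_1‖ = 4.4721, so q_1 = (0.0000, -0.4472, 0.8944).
q_1·v_2 = 0.0000·1 + (-0.4472)·(-1) + 0.8944·1 = 1.3416.
u_2 = v_2 − 1.3416·q_1 = (1.0000, -0.4000, -0.2000).
‖u_2‖ = 1.0954, so q_2 = (0.9129, -0.3651, -0.1826).
Qᵀb = (-4.4721, -3.6515).
Back-substitute: x_2 = -3.6515/1.0954 = -3.3333.
x_1 = (-4.4721 − 1.3416·(-3.3333))/4.4721 = 0.0000.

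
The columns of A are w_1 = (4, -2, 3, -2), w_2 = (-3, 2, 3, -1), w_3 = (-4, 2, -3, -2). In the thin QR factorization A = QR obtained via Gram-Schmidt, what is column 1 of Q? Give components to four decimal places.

w_1 = (4, -2, 3, -2); ‖w_1‖ = 5.7446, so e_1 = (0.6963, -0.3482, 0.5222, -0.3482).

e_1 = (0.6963, -0.3482, 0.5222, -0.3482)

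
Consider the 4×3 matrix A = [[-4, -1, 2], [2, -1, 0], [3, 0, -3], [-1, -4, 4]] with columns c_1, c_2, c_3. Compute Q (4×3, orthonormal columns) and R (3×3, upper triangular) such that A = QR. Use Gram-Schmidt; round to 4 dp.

Q = [[-0.7303, -0.0488, -0.5601], [0.3651, -0.3416, 0.1452], [0.5477, -0.1464, -0.8090], [-0.1826, -0.9271, 0.1037]], R = [[5.4772, 1.0954, -3.8341], [0.0000, 4.0988, -3.3669], [0.0000, 0.0000, 1.7217]]

c_1 = (-4, 2, 3, -1); ‖c_1‖ = 5.4772, so q_1 = (-0.7303, 0.3651, 0.5477, -0.1826).
q_1·c_2 = (-0.7303)·(-1) + 0.3651·(-1) + 0.5477·0 + (-0.1826)·(-4) = 1.0954.
u_2 = c_2 − 1.0954·q_1 = (-0.2000, -1.4000, -0.6000, -3.8000).
‖u_2‖ = 4.0988, so q_2 = (-0.0488, -0.3416, -0.1464, -0.9271).
q_1·c_3 = (-0.7303)·2 + 0.3651·0 + 0.5477·(-3) + (-0.1826)·4 = -3.8341; q_2·c_3 = (-0.0488)·2 + (-0.3416)·0 + (-0.1464)·(-3) + (-0.9271)·4 = -3.3669.
u_3 = c_3 + 3.8341·q_1 + 3.3669·q_2 = (-0.9643, 0.2500, -1.3929, 0.1786).
‖u_3‖ = 1.7217, so q_3 = (-0.5601, 0.1452, -0.8090, 0.1037).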